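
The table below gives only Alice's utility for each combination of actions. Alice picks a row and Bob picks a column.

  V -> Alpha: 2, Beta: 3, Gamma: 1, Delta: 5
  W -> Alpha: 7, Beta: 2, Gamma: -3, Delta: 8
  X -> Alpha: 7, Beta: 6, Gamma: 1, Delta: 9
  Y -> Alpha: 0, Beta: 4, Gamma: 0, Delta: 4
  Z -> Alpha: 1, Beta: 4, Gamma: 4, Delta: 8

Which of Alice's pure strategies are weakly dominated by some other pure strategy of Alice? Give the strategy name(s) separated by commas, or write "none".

V, W, Y

V: dominated, since X does at least as well everywhere (Alpha: 7>2, Beta: 6>3, Gamma: 1=1, Delta: 9>5).
W is weakly dominated by X (Alpha: 7=7, Beta: 6>2, Gamma: 1>-3, Delta: 9>8).
X: no other strategy beats it everywhere (V at Alpha (7>2); W at Beta (6>2); Y at Alpha (7>0); Z at Alpha (7>1)).
X weakly dominates Y — Alpha: 7>0, Beta: 6>4, Gamma: 1>0, Delta: 9>4.
Z is not dominated — it holds its own against V at Beta (4>3); W at Beta (4>2); X at Gamma (4>1); Y at Alpha (1>0).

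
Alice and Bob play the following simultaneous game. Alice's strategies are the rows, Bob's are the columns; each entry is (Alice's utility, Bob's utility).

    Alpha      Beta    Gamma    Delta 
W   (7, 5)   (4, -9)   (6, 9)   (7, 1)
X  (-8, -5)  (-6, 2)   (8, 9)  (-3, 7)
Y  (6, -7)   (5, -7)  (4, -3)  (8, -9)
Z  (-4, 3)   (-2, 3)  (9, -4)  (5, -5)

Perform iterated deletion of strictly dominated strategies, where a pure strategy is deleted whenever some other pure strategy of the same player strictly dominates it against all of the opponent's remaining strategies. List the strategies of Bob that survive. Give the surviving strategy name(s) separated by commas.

Alice's strategy X is strictly dominated by Z (Alpha: -4>-8, Beta: -2>-6, Gamma: 9>8, Delta: 5>-3) and is removed.
Column Delta is eliminated: Alpha beats it against every remaining row (W: 5>1, Y: -7>-9, Z: 3>-5).
Among the remaining strategies, none is strictly dominated by another pure strategy of the same player, so the elimination stops.
Surviving strategies — Alice: {W, Y, Z}; Bob: {Alpha, Beta, Gamma}.

Alpha, Beta, Gamma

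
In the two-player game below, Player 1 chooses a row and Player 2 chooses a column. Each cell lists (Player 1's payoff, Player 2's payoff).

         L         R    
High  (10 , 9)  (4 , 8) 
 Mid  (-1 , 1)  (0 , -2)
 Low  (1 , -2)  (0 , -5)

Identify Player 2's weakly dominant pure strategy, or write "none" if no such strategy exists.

L vs R: High: 9>8, Mid: 1>-2, Low: -2>-5.
L is at least as good as every other strategy against every opponent action, so it is weakly dominant.

L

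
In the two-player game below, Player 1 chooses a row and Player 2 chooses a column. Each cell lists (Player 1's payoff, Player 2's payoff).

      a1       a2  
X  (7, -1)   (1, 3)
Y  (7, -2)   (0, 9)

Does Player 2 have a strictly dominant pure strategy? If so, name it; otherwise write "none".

a2

a2 vs a1: X: 3>-1, Y: 9>-2.
a2 strictly beats every other strategy against every opponent action, so it is strictly dominant.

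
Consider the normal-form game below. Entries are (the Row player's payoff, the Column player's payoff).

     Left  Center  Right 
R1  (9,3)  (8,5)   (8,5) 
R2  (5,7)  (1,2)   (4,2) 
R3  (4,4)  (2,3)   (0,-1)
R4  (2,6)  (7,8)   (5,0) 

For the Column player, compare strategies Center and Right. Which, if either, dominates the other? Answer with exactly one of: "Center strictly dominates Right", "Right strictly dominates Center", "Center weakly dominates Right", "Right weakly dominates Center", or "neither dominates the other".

Center weakly dominates Right

Center's payoffs vs Right's, by the Row player's action — R1: 5=5, R2: 2=2, R3: 3>-1, R4: 8>0.
Center is at least as good everywhere and strictly better somewhere (tied only at R1, R2), so Center weakly but not strictly dominates Right.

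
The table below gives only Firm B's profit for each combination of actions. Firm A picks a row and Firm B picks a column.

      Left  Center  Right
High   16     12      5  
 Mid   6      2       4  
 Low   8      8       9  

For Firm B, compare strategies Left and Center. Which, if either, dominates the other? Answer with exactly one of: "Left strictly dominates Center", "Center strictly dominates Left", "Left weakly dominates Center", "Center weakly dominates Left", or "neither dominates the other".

Left weakly dominates Center

Left's payoffs vs Center's, by Firm A's action — High: 16>12, Mid: 6>2, Low: 8=8.
Left is at least as good everywhere and strictly better somewhere (tied only at Low), so Left weakly but not strictly dominates Center.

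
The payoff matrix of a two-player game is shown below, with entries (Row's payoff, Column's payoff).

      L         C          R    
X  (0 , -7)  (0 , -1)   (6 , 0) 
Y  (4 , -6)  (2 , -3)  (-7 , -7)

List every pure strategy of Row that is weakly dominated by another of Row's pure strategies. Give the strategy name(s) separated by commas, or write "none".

none

X: no other strategy beats it everywhere (Y at R (6>-7)).
Y is not dominated — it holds its own against X at L (4>0).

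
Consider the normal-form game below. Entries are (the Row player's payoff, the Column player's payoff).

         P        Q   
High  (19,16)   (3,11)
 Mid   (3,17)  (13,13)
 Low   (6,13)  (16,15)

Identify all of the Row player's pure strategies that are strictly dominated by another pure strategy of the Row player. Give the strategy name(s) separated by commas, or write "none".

Nothing dominates High: Mid at P (19>3); Low at P (19>6).
Low strictly dominates Mid — P: 6>3, Q: 16>13.
Low is not dominated — it holds its own against High at Q (16>3); Mid at P (6>3).

Mid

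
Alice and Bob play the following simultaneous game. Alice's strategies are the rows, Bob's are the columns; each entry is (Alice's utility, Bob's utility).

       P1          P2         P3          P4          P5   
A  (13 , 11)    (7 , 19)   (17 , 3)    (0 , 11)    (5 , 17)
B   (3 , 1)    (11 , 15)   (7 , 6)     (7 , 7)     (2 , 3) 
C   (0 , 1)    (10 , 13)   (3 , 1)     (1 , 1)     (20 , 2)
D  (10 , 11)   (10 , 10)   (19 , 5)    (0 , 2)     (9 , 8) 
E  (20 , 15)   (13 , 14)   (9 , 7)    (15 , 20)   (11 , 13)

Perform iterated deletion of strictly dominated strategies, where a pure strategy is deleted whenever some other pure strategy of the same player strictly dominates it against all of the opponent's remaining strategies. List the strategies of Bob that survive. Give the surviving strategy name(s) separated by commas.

For Alice, E strictly dominates B on the remaining columns (P1: 20>3, P2: 13>11, P3: 9>7, P4: 15>7, P5: 11>2); eliminate B.
Column P3 is eliminated: P2 beats it against every remaining row (A: 19>3, C: 13>1, D: 10>5, E: 14>7).
Row A is eliminated: E beats it against every remaining column (P1: 20>13, P2: 13>7, P4: 15>0, P5: 11>5).
Row D is eliminated: E beats it against every remaining column (P1: 20>10, P2: 13>10, P4: 15>0, P5: 11>9).
Bob's strategy P5 is strictly dominated by P2 (C: 13>2, E: 14>13) and is removed.
Row C is eliminated: E beats it against every remaining column (P1: 20>0, P2: 13>10, P4: 15>1).
Bob's strategy P1 is strictly dominated by P4 (E: 20>15) and is removed.
Bob's strategy P2 is strictly dominated by P4 (E: 20>14) and is removed.
Among the remaining strategies, none is strictly dominated by another pure strategy of the same player, so the elimination stops.
Surviving strategies — Alice: {E}; Bob: {P4}.

P4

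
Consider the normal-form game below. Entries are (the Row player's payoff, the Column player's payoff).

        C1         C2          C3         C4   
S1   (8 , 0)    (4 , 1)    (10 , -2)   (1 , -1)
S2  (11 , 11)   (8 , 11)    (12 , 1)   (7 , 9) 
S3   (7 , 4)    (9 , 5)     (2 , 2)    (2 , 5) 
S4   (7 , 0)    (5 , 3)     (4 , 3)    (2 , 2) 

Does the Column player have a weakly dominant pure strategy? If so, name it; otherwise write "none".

C2

C2 vs C1: S1: 1>0, S2: 11=11, S3: 5>4, S4: 3>0.
C2 vs C3: S1: 1>-2, S2: 11>1, S3: 5>2, S4: 3=3.
C2 vs C4: S1: 1>-1, S2: 11>9, S3: 5=5, S4: 3>2.
C2 is at least as good as every other strategy against every opponent action, so it is weakly dominant.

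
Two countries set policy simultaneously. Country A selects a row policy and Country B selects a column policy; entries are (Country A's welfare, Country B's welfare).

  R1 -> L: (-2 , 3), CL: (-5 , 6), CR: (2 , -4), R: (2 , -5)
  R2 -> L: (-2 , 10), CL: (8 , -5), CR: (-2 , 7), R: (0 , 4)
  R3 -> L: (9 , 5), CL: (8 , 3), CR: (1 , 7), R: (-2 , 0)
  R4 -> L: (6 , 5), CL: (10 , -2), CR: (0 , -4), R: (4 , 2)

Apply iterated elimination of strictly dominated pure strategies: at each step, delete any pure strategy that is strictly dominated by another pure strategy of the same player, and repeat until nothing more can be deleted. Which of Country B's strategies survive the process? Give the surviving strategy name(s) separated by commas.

Country A's strategy R2 is strictly dominated by R4 (L: 6>-2, CL: 10>8, CR: 0>-2, R: 4>0) and is removed.
For Country B, L strictly dominates R on the remaining rows (R1: 3>-5, R3: 5>0, R4: 5>2); eliminate R.
Among the remaining strategies, none is strictly dominated by another pure strategy of the same player, so the elimination stops.
Surviving strategies — Country A: {R1, R3, R4}; Country B: {L, CL, CR}.

L, CL, CR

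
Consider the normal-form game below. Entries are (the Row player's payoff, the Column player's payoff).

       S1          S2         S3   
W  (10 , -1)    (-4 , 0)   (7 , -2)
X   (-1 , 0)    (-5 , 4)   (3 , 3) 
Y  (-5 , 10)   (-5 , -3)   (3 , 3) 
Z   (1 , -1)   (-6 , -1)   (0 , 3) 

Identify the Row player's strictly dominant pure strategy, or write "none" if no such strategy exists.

W vs X: S1: 10>-1, S2: -4>-5, S3: 7>3.
W vs Y: S1: 10>-5, S2: -4>-5, S3: 7>3.
W vs Z: S1: 10>1, S2: -4>-6, S3: 7>0.
W strictly beats every other strategy against every opponent action, so it is strictly dominant.

W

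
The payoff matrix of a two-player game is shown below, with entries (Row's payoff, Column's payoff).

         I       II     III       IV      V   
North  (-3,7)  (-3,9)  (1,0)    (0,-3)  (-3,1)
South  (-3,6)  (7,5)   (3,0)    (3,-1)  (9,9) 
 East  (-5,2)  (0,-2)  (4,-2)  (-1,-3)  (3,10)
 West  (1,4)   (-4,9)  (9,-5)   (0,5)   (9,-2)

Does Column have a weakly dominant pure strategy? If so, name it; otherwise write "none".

none

I fails to dominate II at North (7<9).
II fails to dominate I at South (5<6).
III fails to dominate I at North (0<7).
IV fails to dominate I at North (-3<7).
V fails to dominate I at North (1<7).
No single strategy dominates all the others.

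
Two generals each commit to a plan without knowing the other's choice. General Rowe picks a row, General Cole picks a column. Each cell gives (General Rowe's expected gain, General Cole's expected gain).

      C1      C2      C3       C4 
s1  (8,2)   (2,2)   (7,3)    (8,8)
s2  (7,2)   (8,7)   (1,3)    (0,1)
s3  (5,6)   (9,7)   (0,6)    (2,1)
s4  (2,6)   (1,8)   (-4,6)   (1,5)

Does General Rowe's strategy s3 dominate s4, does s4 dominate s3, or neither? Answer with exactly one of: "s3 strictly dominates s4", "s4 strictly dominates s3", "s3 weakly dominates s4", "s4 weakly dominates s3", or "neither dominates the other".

s3 strictly dominates s4

Compare s3 to s4 across each choice by General Cole: C1: 5>2, C2: 9>1, C3: 0>-4, C4: 2>1.
s3 gives a strictly higher payoff against each choice by General Cole, so s3 strictly dominates s4.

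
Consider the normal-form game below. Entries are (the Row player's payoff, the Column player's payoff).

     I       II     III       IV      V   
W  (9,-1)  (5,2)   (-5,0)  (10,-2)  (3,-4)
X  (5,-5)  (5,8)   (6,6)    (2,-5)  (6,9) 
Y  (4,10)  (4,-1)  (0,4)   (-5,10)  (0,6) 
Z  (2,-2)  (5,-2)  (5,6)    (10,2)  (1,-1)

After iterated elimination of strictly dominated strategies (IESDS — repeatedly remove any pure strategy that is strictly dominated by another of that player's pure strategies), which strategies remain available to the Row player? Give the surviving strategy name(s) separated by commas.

W, X, Z

For the Row player, X strictly dominates Y on the remaining columns (I: 5>4, II: 5>4, III: 6>0, IV: 2>-5, V: 6>0); eliminate Y.
For the Column player, III strictly dominates I on the remaining rows (W: 0>-1, X: 6>-5, Z: 6>-2); eliminate I.
The Column player's strategy IV is strictly dominated by III (W: 0>-2, X: 6>-5, Z: 6>2) and is removed.
Among the remaining strategies, none is strictly dominated by another pure strategy of the same player, so the elimination stops.
Surviving strategies — the Row player: {W, X, Z}; the Column player: {II, III, V}.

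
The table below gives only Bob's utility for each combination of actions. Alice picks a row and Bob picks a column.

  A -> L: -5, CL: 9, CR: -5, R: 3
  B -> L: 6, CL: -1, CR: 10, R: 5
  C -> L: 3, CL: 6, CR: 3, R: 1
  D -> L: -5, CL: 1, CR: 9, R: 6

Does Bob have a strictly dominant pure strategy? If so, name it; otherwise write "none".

L fails to dominate CL at A (-5<9).
CL fails to dominate L at B (-1<6).
CR fails to dominate L at A (-5=-5).
R fails to dominate L at B (5<6).
No single strategy dominates all the others.

none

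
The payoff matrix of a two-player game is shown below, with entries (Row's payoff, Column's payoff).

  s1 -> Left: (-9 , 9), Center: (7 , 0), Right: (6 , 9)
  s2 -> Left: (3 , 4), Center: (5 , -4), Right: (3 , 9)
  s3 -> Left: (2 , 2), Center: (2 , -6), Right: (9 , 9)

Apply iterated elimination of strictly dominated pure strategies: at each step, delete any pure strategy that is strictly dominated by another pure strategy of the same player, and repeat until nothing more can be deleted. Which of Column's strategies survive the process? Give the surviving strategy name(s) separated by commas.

Right

For Column, Left strictly dominates Center on the remaining rows (s1: 9>0, s2: 4>-4, s3: 2>-6); eliminate Center.
For Row, s3 strictly dominates s1 on the remaining columns (Left: 2>-9, Right: 9>6); eliminate s1.
For Column, Right strictly dominates Left on the remaining rows (s2: 9>4, s3: 9>2); eliminate Left.
Row s2 is eliminated: s3 beats it against every remaining column (Right: 9>3).
Among the remaining strategies, none is strictly dominated by another pure strategy of the same player, so the elimination stops.
Surviving strategies — Row: {s3}; Column: {Right}.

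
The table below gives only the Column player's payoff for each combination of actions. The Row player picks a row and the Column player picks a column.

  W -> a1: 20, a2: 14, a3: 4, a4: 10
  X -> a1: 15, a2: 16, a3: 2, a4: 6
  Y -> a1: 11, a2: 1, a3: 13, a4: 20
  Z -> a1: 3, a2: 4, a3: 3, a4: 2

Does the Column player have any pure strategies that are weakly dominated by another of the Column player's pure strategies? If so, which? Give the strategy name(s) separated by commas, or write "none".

none

a1: no other strategy beats it everywhere (a2 at W (20>14); a3 at W (20>4); a4 at W (20>10)).
a2 is not dominated — it holds its own against a1 at X (16>15); a3 at W (14>4); a4 at W (14>10).
Nothing dominates a3: a1 at Y (13>11); a2 at Y (13>1); a4 at Z (3>2).
a4 is not dominated — it holds its own against a1 at Y (20>11); a2 at Y (20>1); a3 at W (10>4).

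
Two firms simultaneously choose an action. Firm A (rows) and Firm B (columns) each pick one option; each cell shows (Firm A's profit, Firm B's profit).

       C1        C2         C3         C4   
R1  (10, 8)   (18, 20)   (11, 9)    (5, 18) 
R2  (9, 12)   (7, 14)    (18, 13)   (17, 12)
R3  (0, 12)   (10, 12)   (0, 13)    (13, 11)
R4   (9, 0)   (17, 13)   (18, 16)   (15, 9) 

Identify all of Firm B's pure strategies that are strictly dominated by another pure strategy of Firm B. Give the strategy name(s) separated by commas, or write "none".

C1, C4

C3 strictly dominates C1 — R1: 9>8, R2: 13>12, R3: 13>12, R4: 16>0.
C2 is not dominated — it holds its own against C1 at R1 (20>8); C3 at R1 (20>9); C4 at R1 (20>18).
C3 is not dominated — it holds its own against C1 at R1 (9>8); C2 at R3 (13>12); C4 at R2 (13>12).
C2 strictly dominates C4 — R1: 20>18, R2: 14>12, R3: 12>11, R4: 13>9.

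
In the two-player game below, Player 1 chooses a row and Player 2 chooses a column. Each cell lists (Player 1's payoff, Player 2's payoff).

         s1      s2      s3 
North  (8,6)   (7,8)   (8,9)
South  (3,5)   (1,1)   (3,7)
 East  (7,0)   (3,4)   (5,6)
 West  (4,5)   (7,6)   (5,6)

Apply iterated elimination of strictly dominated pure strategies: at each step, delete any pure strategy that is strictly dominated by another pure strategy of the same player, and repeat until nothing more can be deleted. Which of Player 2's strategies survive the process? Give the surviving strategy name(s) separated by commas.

Row South is eliminated: North beats it against every remaining column (s1: 8>3, s2: 7>1, s3: 8>3).
Row East is eliminated: North beats it against every remaining column (s1: 8>7, s2: 7>3, s3: 8>5).
Player 2's strategy s1 is strictly dominated by s2 (North: 8>6, West: 6>5) and is removed.
Among the remaining strategies, none is strictly dominated by another pure strategy of the same player, so the elimination stops.
Surviving strategies — Player 1: {North, West}; Player 2: {s2, s3}.

s2, s3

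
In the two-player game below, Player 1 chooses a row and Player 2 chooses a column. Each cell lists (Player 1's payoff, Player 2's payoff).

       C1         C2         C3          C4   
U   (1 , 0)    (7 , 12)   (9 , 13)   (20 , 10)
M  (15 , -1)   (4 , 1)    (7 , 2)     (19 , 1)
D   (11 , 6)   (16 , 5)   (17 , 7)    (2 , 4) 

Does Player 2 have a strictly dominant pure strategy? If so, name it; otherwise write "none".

C3

C3 vs C1: U: 13>0, M: 2>-1, D: 7>6.
C3 vs C2: U: 13>12, M: 2>1, D: 7>5.
C3 vs C4: U: 13>10, M: 2>1, D: 7>4.
C3 strictly beats every other strategy against every opponent action, so it is strictly dominant.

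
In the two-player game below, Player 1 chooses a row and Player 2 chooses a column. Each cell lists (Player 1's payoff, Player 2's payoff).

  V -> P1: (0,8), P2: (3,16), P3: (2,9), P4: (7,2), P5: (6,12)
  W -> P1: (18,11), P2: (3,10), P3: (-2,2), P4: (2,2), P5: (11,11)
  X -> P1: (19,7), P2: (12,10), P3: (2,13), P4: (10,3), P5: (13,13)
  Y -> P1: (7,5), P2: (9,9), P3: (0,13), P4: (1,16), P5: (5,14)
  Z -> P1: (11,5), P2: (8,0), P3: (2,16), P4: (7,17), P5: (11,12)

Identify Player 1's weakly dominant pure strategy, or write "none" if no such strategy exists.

X

X vs V: P1: 19>0, P2: 12>3, P3: 2=2, P4: 10>7, P5: 13>6.
X vs W: P1: 19>18, P2: 12>3, P3: 2>-2, P4: 10>2, P5: 13>11.
X vs Y: P1: 19>7, P2: 12>9, P3: 2>0, P4: 10>1, P5: 13>5.
X vs Z: P1: 19>11, P2: 12>8, P3: 2=2, P4: 10>7, P5: 13>11.
X is at least as good as every other strategy against every opponent action, so it is weakly dominant.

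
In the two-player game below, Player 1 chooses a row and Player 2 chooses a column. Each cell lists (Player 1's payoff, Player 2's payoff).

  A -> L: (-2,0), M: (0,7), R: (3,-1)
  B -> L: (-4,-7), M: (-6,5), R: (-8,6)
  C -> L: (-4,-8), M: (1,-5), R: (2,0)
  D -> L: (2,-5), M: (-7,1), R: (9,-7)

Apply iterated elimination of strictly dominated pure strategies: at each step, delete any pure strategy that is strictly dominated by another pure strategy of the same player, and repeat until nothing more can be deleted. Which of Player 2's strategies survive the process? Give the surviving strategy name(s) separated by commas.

For Player 1, A strictly dominates B on the remaining columns (L: -2>-4, M: 0>-6, R: 3>-8); eliminate B.
For Player 2, M strictly dominates L on the remaining rows (A: 7>0, C: -5>-8, D: 1>-5); eliminate L.
Among the remaining strategies, none is strictly dominated by another pure strategy of the same player, so the elimination stops.
Surviving strategies — Player 1: {A, C, D}; Player 2: {M, R}.

M, R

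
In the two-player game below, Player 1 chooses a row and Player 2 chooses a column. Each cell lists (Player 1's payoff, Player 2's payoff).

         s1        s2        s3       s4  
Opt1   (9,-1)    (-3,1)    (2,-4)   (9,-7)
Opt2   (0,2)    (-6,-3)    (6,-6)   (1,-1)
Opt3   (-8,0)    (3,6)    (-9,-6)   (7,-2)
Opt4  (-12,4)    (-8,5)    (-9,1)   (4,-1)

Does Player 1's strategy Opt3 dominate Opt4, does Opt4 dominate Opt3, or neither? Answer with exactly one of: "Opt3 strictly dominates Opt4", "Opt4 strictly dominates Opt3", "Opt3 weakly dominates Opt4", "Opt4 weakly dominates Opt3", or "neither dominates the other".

Compare Opt3 to Opt4 across each choice by Player 2: s1: -8>-12, s2: 3>-8, s3: -9=-9, s4: 7>4.
Opt3 is at least as good everywhere and strictly better somewhere (tied only at s3), so Opt3 weakly but not strictly dominates Opt4.

Opt3 weakly dominates Opt4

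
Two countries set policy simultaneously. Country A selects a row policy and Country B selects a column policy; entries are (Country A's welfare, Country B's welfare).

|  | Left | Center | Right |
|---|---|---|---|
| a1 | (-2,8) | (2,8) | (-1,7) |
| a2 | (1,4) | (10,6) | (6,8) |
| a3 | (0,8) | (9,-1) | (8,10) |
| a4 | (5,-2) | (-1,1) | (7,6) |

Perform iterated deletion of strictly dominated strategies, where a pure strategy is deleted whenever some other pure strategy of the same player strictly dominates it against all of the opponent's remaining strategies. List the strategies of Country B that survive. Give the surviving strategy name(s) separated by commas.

Right

For Country A, a2 strictly dominates a1 on the remaining columns (Left: 1>-2, Center: 10>2, Right: 6>-1); eliminate a1.
For Country B, Right strictly dominates Left on the remaining rows (a2: 8>4, a3: 10>8, a4: 6>-2); eliminate Left.
For Country A, a3 strictly dominates a4 on the remaining columns (Center: 9>-1, Right: 8>7); eliminate a4.
Column Center is eliminated: Right beats it against every remaining row (a2: 8>6, a3: 10>-1).
For Country A, a3 strictly dominates a2 on the remaining columns (Right: 8>6); eliminate a2.
Among the remaining strategies, none is strictly dominated by another pure strategy of the same player, so the elimination stops.
Surviving strategies — Country A: {a3}; Country B: {Right}.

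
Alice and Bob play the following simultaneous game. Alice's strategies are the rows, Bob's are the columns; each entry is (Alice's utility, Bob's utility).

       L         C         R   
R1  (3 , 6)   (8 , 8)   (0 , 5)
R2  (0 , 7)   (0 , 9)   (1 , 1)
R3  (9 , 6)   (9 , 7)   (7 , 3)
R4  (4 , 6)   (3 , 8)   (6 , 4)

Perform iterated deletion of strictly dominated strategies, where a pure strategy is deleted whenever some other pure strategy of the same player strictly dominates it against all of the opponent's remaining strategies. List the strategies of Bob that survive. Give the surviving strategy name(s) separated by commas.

C

Alice's strategy R1 is strictly dominated by R3 (L: 9>3, C: 9>8, R: 7>0) and is removed.
Alice's strategy R2 is strictly dominated by R3 (L: 9>0, C: 9>0, R: 7>1) and is removed.
Row R4 is eliminated: R3 beats it against every remaining column (L: 9>4, C: 9>3, R: 7>6).
Column L is eliminated: C beats it against every remaining row (R3: 7>6).
Bob's strategy R is strictly dominated by C (R3: 7>3) and is removed.
Among the remaining strategies, none is strictly dominated by another pure strategy of the same player, so the elimination stops.
Surviving strategies — Alice: {R3}; Bob: {C}.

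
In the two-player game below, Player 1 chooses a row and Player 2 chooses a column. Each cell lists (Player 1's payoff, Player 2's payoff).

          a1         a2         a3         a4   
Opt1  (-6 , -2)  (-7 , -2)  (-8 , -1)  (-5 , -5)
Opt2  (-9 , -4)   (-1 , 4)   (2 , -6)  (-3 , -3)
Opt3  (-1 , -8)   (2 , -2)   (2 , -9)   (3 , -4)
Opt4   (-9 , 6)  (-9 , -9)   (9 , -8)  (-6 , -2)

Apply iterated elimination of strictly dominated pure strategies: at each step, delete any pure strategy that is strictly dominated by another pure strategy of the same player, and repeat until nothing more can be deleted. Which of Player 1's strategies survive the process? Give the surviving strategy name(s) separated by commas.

Opt3

For Player 1, Opt3 strictly dominates Opt1 on the remaining columns (a1: -1>-6, a2: 2>-7, a3: 2>-8, a4: 3>-5); eliminate Opt1.
For Player 2, a1 strictly dominates a3 on the remaining rows (Opt2: -4>-6, Opt3: -8>-9, Opt4: 6>-8); eliminate a3.
Row Opt2 is eliminated: Opt3 beats it against every remaining column (a1: -1>-9, a2: 2>-1, a4: 3>-3).
Row Opt4 is eliminated: Opt3 beats it against every remaining column (a1: -1>-9, a2: 2>-9, a4: 3>-6).
Column a1 is eliminated: a2 beats it against every remaining row (Opt3: -2>-8).
Player 2's strategy a4 is strictly dominated by a2 (Opt3: -2>-4) and is removed.
Among the remaining strategies, none is strictly dominated by another pure strategy of the same player, so the elimination stops.
Surviving strategies — Player 1: {Opt3}; Player 2: {a2}.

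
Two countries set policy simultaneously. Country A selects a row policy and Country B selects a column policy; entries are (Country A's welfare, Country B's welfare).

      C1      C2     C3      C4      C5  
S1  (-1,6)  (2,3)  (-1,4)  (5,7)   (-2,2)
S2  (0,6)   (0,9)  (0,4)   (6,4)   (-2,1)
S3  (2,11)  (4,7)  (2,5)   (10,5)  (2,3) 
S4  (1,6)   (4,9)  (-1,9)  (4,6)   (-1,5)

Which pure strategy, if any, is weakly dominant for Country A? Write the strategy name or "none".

S3

S3 vs S1: C1: 2>-1, C2: 4>2, C3: 2>-1, C4: 10>5, C5: 2>-2.
S3 vs S2: C1: 2>0, C2: 4>0, C3: 2>0, C4: 10>6, C5: 2>-2.
S3 vs S4: C1: 2>1, C2: 4=4, C3: 2>-1, C4: 10>4, C5: 2>-1.
S3 is at least as good as every other strategy against every opponent action, so it is weakly dominant.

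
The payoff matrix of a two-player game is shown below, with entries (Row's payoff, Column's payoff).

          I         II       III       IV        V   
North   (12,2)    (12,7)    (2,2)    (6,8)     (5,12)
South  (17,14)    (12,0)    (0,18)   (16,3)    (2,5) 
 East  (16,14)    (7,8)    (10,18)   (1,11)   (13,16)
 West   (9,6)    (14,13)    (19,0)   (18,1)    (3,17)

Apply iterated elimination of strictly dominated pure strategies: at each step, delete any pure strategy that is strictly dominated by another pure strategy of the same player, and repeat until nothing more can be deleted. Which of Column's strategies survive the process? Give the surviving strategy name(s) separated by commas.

I, III, V

Column II is eliminated: V beats it against every remaining row (North: 12>7, South: 5>0, East: 16>8, West: 17>13).
For Column, V strictly dominates IV on the remaining rows (North: 12>8, South: 5>3, East: 16>11, West: 17>1); eliminate IV.
Row's strategy North is strictly dominated by East (I: 16>12, III: 10>2, V: 13>5) and is removed.
Among the remaining strategies, none is strictly dominated by another pure strategy of the same player, so the elimination stops.
Surviving strategies — Row: {South, East, West}; Column: {I, III, V}.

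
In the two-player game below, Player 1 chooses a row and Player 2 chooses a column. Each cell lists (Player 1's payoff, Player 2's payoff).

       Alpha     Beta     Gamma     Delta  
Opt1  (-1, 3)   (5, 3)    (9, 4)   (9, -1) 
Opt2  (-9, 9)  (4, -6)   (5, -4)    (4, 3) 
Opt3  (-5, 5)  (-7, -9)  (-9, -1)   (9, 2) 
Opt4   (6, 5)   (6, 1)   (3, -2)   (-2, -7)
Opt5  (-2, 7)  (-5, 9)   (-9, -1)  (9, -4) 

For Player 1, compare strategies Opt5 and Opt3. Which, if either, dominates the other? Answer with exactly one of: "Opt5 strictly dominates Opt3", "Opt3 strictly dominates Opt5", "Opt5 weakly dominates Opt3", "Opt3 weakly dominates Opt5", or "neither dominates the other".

Opt5 weakly dominates Opt3

Compare Opt5 to Opt3 across each opponent action: Alpha: -2>-5, Beta: -5>-7, Gamma: -9=-9, Delta: 9=9.
Opt5 is at least as good everywhere and strictly better somewhere (tied only at Gamma, Delta), so Opt5 weakly but not strictly dominates Opt3.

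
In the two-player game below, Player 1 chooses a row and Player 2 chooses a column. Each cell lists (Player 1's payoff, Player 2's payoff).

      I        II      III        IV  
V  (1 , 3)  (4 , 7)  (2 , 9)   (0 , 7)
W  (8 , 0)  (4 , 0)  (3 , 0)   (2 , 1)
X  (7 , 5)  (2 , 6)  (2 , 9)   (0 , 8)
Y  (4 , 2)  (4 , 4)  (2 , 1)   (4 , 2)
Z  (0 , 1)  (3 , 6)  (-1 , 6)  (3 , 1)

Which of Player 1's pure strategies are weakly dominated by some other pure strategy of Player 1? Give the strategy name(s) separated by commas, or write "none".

V is weakly dominated by W (I: 8>1, II: 4=4, III: 3>2, IV: 2>0).
W: no other strategy beats it everywhere (V at I (8>1); X at I (8>7); Y at I (8>4); Z at I (8>0)).
W weakly dominates X — I: 8>7, II: 4>2, III: 3>2, IV: 2>0.
Y: no other strategy beats it everywhere (V at I (4>1); W at IV (4>2); X at II (4>2); Z at I (4>0)).
Z is weakly dominated by Y (I: 4>0, II: 4>3, III: 2>-1, IV: 4>3).

V, X, Z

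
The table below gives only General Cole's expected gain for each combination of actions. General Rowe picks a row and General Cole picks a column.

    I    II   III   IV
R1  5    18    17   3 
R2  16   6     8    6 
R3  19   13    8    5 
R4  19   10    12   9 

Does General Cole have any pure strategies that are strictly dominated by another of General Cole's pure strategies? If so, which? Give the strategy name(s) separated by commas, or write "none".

IV

I is not dominated — it holds its own against II at R2 (16>6); III at R2 (16>8); IV at R1 (5>3).
II: no other strategy beats it everywhere (I at R1 (18>5); III at R1 (18>17); IV at R1 (18>3)).
Nothing dominates III: I at R1 (17>5); II at R2 (8>6); IV at R1 (17>3).
I strictly dominates IV — R1: 5>3, R2: 16>6, R3: 19>5, R4: 19>9.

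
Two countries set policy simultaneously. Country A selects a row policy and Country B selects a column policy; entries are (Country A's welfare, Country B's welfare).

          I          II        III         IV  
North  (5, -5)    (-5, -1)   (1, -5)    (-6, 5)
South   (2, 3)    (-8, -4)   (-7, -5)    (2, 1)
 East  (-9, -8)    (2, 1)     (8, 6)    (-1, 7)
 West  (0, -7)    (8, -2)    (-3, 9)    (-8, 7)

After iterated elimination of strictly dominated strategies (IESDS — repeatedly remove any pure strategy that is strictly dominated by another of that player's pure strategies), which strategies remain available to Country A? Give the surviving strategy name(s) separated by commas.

For Country B, IV strictly dominates II on the remaining rows (North: 5>-1, South: 1>-4, East: 7>1, West: 7>-2); eliminate II.
Country A's strategy West is strictly dominated by North (I: 5>0, III: 1>-3, IV: -6>-8) and is removed.
Column III is eliminated: IV beats it against every remaining row (North: 5>-5, South: 1>-5, East: 7>6).
Row East is eliminated: South beats it against every remaining column (I: 2>-9, IV: 2>-1).
Among the remaining strategies, none is strictly dominated by another pure strategy of the same player, so the elimination stops.
Surviving strategies — Country A: {North, South}; Country B: {I, IV}.

North, South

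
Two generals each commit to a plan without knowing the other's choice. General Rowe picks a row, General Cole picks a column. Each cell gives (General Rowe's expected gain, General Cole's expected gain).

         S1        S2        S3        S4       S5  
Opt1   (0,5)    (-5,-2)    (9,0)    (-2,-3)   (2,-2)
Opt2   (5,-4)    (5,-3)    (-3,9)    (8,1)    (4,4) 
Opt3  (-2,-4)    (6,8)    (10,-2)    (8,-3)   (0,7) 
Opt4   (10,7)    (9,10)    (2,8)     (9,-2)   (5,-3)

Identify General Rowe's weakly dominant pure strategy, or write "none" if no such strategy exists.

Opt1 fails to dominate Opt2 at S1 (0<5).
Opt2 fails to dominate Opt1 at S3 (-3<9).
Opt3 fails to dominate Opt1 at S1 (-2<0).
Opt4 fails to dominate Opt1 at S3 (2<9).
No single strategy dominates all the others.

none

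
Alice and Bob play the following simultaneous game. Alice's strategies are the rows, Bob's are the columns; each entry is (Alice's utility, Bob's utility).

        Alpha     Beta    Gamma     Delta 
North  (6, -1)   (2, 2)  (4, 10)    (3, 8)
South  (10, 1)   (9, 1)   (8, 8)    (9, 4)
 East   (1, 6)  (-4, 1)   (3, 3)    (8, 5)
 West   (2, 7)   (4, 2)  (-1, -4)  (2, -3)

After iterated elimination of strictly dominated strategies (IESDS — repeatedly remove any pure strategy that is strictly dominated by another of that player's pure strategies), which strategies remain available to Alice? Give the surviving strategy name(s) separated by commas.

Row North is eliminated: South beats it against every remaining column (Alpha: 10>6, Beta: 9>2, Gamma: 8>4, Delta: 9>3).
Alice's strategy East is strictly dominated by South (Alpha: 10>1, Beta: 9>-4, Gamma: 8>3, Delta: 9>8) and is removed.
Row West is eliminated: South beats it against every remaining column (Alpha: 10>2, Beta: 9>4, Gamma: 8>-1, Delta: 9>2).
For Bob, Gamma strictly dominates Alpha on the remaining rows (South: 8>1); eliminate Alpha.
Column Beta is eliminated: Gamma beats it against every remaining row (South: 8>1).
Bob's strategy Delta is strictly dominated by Gamma (South: 8>4) and is removed.
Among the remaining strategies, none is strictly dominated by another pure strategy of the same player, so the elimination stops.
Surviving strategies — Alice: {South}; Bob: {Gamma}.

South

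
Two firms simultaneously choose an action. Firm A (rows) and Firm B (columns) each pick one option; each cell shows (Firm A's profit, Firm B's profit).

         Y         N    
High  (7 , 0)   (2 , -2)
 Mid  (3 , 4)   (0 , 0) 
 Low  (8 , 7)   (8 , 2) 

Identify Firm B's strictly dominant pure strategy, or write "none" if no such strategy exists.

Y vs N: High: 0>-2, Mid: 4>0, Low: 7>2.
Y strictly beats every other strategy against every opponent action, so it is strictly dominant.

Y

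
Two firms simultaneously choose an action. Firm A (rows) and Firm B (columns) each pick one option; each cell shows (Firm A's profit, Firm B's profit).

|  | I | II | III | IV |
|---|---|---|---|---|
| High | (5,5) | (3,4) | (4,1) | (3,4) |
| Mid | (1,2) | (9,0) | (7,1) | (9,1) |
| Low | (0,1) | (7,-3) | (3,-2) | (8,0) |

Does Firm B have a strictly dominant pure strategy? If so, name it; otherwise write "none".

I

I vs II: High: 5>4, Mid: 2>0, Low: 1>-3.
I vs III: High: 5>1, Mid: 2>1, Low: 1>-2.
I vs IV: High: 5>4, Mid: 2>1, Low: 1>0.
I strictly beats every other strategy against every opponent action, so it is strictly dominant.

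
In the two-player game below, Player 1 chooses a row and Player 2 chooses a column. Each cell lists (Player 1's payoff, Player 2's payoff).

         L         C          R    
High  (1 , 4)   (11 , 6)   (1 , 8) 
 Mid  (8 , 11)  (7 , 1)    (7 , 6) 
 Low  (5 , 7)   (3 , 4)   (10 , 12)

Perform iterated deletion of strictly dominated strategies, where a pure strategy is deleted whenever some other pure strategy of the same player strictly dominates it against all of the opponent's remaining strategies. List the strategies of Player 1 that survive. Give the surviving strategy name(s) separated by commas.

Mid, Low

Player 2's strategy C is strictly dominated by R (High: 8>6, Mid: 6>1, Low: 12>4) and is removed.
Row High is eliminated: Mid beats it against every remaining column (L: 8>1, R: 7>1).
Among the remaining strategies, none is strictly dominated by another pure strategy of the same player, so the elimination stops.
Surviving strategies — Player 1: {Mid, Low}; Player 2: {L, R}.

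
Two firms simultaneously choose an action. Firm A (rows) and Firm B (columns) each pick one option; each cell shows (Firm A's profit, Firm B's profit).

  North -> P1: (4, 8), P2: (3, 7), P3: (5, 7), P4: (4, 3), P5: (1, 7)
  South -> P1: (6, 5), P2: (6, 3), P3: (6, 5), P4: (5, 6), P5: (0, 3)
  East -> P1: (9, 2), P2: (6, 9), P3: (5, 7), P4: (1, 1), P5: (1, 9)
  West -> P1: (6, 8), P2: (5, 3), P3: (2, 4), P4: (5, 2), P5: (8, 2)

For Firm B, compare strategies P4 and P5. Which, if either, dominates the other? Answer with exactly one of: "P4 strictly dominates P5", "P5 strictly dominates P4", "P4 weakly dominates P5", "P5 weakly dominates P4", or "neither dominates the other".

P4's payoffs vs P5's, by Firm A's action — North: 3<7, South: 6>3, East: 1<9, West: 2=2.
P4 does better at South but worse at North, East; neither strategy dominates the other.

neither dominates the other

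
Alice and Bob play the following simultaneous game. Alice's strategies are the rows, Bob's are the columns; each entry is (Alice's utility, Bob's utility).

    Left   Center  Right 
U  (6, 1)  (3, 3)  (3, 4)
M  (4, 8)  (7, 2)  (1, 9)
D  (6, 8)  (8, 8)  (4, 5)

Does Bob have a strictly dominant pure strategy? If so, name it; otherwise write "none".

Left fails to dominate Center at U (1<3).
Center fails to dominate Left at M (2<8).
Right fails to dominate Left at D (5<8).
No single strategy dominates all the others.

none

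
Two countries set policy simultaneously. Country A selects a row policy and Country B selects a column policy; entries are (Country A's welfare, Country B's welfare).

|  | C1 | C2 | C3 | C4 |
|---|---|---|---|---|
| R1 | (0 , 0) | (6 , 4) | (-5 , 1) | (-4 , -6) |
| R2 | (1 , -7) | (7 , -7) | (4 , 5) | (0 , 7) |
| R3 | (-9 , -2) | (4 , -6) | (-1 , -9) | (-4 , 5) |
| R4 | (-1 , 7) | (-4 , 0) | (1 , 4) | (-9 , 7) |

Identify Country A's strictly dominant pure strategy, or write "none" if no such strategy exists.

R2

R2 vs R1: C1: 1>0, C2: 7>6, C3: 4>-5, C4: 0>-4.
R2 vs R3: C1: 1>-9, C2: 7>4, C3: 4>-1, C4: 0>-4.
R2 vs R4: C1: 1>-1, C2: 7>-4, C3: 4>1, C4: 0>-9.
R2 strictly beats every other strategy against every opponent action, so it is strictly dominant.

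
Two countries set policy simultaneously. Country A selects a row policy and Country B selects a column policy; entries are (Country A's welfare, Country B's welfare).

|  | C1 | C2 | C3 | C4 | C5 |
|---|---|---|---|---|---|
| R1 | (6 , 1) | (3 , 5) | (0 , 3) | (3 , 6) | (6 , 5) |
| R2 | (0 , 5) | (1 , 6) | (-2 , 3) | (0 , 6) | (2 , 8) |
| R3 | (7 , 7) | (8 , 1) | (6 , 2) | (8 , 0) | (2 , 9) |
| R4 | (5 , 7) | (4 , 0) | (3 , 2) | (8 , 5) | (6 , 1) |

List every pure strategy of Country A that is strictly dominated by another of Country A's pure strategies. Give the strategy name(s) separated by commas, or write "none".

R1 is not dominated — it holds its own against R2 at C1 (6>0); R3 at C5 (6>2); R4 at C1 (6>5).
R1 strictly dominates R2 — C1: 6>0, C2: 3>1, C3: 0>-2, C4: 3>0, C5: 6>2.
Nothing dominates R3: R1 at C1 (7>6); R2 at C1 (7>0); R4 at C1 (7>5).
Nothing dominates R4: R1 at C2 (4>3); R2 at C1 (5>0); R3 at C4 (8=8).

R2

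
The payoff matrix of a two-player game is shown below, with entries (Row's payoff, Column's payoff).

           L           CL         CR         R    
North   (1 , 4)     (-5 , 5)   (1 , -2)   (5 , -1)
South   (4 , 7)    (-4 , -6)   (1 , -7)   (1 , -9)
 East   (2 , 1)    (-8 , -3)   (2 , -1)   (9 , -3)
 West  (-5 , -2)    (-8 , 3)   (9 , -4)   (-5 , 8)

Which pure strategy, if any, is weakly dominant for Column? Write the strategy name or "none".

none

L fails to dominate CL at North (4<5).
CL fails to dominate L at South (-6<7).
CR fails to dominate L at North (-2<4).
R fails to dominate L at North (-1<4).
No single strategy dominates all the others.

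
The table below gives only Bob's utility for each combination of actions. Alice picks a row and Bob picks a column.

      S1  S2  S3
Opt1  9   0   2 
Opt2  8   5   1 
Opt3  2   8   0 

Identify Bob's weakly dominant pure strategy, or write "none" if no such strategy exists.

S1 fails to dominate S2 at Opt3 (2<8).
S2 fails to dominate S1 at Opt1 (0<9).
S3 fails to dominate S1 at Opt1 (2<9).
No single strategy dominates all the others.

none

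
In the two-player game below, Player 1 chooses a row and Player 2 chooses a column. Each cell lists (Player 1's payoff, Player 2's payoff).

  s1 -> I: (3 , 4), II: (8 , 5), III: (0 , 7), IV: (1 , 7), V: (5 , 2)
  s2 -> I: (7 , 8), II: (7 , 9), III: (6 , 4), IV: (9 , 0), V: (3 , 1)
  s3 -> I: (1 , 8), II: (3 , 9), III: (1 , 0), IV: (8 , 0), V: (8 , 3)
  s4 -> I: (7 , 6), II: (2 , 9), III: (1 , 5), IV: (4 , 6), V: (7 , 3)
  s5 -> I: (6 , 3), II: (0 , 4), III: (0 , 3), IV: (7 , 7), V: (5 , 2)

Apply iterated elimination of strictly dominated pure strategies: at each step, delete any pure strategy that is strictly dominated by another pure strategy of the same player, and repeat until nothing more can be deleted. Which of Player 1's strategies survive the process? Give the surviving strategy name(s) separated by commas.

Column I is eliminated: II beats it against every remaining row (s1: 5>4, s2: 9>8, s3: 9>8, s4: 9>6, s5: 4>3).
Player 1's strategy s5 is strictly dominated by s3 (II: 3>0, III: 1>0, IV: 8>7, V: 8>5) and is removed.
Column V is eliminated: II beats it against every remaining row (s1: 5>2, s2: 9>1, s3: 9>3, s4: 9>3).
Player 1's strategy s3 is strictly dominated by s2 (II: 7>3, III: 6>1, IV: 9>8) and is removed.
Row s4 is eliminated: s2 beats it against every remaining column (II: 7>2, III: 6>1, IV: 9>4).
Among the remaining strategies, none is strictly dominated by another pure strategy of the same player, so the elimination stops.
Surviving strategies — Player 1: {s1, s2}; Player 2: {II, III, IV}.

s1, s2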